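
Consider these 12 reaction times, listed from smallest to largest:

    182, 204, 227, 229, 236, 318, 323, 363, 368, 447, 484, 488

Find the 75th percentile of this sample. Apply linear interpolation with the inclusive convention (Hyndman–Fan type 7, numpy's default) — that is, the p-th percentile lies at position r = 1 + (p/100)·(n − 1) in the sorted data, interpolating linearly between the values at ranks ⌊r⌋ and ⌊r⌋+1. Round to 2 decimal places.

387.75

n = 12.
r = 1 + (75/100)·(12 − 1) = 1 + 8.25 = 9.25.
Rank 9 is 368 and rank 10 is 447.
Interpolate: 368 + 0.25·(447 − 368) = 368 + 0.25·79 = 387.75.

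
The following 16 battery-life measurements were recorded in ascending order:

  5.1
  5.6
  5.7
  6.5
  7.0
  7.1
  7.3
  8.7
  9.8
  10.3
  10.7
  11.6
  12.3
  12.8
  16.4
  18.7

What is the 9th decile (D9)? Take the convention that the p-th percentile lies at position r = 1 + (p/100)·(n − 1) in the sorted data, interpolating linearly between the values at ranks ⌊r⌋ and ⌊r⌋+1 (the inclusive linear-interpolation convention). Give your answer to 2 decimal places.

n = 16.
r = 1 + (90/100)·(16 − 1) = 1 + 13.5 = 14.5.
Rank 14 is 12.8 and rank 15 is 16.4.
Interpolate: 12.8 + 0.5·(16.4 − 12.8) = 12.8 + 0.5·3.6 = 14.6.

14.60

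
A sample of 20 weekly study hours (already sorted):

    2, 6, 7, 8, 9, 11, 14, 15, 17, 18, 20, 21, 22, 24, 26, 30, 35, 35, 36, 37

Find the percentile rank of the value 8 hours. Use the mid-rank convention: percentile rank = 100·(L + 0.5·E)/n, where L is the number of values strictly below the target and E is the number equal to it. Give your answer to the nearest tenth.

Count below 8: L = 3; count equal: E = 1; n = 20.
Percentile rank = 100·(3 + 0.5·1)/20 = 100·3.5/20 = 17.5.

17.5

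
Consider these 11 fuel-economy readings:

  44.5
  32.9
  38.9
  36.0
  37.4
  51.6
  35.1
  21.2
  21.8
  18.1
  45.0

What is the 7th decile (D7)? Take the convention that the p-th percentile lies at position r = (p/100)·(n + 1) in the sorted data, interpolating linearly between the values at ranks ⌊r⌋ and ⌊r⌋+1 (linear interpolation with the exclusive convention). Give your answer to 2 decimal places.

41.14

Sorted: 18.1, 21.2, 21.8, 32.9, 35.1, 36.0, 37.4, 38.9, 44.5, 45.0, 51.6.
n = 11.
r = (70/100)·(11 + 1) = 8.4.
Rank 8 is 38.9 and rank 9 is 44.5.
Interpolate: 38.9 + 0.4·(44.5 − 38.9) = 38.9 + 0.4·5.6 = 41.14.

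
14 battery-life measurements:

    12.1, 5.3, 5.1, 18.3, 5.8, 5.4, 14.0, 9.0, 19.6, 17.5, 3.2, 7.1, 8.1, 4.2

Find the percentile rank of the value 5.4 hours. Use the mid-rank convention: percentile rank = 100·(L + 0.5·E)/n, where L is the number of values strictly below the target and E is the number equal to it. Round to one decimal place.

32.1

Sorted: 3.2, 4.2, 5.1, 5.3, 5.4, 5.8, 7.1, 8.1, 9.0, 12.1, 14.0, 17.5, 18.3, 19.6.
Count below 5.4: L = 4; count equal: E = 1; n = 14.
Percentile rank = 100·(4 + 0.5·1)/14 = 100·4.5/14 = 32.14.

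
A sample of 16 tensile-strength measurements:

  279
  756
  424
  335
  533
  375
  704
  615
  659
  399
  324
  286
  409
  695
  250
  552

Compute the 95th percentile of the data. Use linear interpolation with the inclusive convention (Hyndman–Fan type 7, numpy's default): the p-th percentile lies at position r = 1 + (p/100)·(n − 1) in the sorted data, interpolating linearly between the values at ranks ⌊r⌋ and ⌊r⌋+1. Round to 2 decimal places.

Sorted: 250, 279, 286, 324, 335, 375, 399, 409, 424, 533, 552, 615, 659, 695, 704, 756.
n = 16.
r = 1 + (95/100)·(16 − 1) = 1 + 14.25 = 15.25.
Rank 15 is 704 and rank 16 is 756.
Interpolate: 704 + 0.25·(756 − 704) = 704 + 0.25·52 = 717.

717.00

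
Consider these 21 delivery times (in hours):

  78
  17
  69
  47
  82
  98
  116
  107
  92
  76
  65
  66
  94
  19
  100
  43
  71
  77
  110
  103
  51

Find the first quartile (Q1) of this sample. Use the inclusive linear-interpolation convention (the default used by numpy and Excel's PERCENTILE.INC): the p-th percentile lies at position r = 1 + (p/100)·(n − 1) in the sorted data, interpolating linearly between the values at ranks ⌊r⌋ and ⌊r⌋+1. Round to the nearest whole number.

Sorted: 17, 19, 43, 47, 51, 65, 66, 69, 71, 76, 77, 78, 82, 92, 94, 98, 100, 103, 107, 110, 116.
n = 21.
r = 1 + (25/100)·(21 − 1) = 1 + 5 = 6.
r is an integer, so P25 is the value at rank 6: 65.

65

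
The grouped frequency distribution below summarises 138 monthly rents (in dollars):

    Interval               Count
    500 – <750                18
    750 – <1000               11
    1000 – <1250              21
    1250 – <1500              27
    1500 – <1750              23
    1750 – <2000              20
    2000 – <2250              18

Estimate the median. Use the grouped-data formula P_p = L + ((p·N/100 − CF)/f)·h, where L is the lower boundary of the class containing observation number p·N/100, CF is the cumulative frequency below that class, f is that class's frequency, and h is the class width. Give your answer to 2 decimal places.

N = 138; target position k = 50/100 · 138 = 69.
Cumulative frequencies: 18, 29, 50, 77, 100, 120, 138.
Observation 69 falls in the class 1250 – <1500.
L = 1250, CF = 50, f = 27, h = 250.
P50 = 1250 + ((69 − 50)/27)·250 = 1250 + 175.926 = 1425.93.

1425.93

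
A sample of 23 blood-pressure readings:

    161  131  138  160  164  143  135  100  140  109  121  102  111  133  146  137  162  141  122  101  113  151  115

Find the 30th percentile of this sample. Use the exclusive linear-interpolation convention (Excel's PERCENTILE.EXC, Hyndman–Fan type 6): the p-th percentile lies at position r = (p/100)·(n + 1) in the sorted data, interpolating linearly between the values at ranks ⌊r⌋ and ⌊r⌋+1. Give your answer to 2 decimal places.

Sorted: 100, 101, 102, 109, 111, 113, 115, 121, 122, 131, 133, 135, 137, 138, 140, 141, 143, 146, 151, 160, 161, 162, 164.
n = 23.
r = (30/100)·(23 + 1) = 7.2.
Rank 7 is 115 and rank 8 is 121.
Interpolate: 115 + 0.2·(121 − 115) = 115 + 0.2·6 = 116.2.

116.20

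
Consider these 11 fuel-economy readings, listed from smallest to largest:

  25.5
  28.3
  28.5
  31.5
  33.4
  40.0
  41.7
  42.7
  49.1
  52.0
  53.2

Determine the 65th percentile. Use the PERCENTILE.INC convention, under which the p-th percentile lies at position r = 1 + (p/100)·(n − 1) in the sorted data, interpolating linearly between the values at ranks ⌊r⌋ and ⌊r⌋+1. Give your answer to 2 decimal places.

n = 11.
r = 1 + (65/100)·(11 − 1) = 1 + 6.5 = 7.5.
Rank 7 is 41.7 and rank 8 is 42.7.
Interpolate: 41.7 + 0.5·(42.7 − 41.7) = 41.7 + 0.5·1 = 42.2.

42.20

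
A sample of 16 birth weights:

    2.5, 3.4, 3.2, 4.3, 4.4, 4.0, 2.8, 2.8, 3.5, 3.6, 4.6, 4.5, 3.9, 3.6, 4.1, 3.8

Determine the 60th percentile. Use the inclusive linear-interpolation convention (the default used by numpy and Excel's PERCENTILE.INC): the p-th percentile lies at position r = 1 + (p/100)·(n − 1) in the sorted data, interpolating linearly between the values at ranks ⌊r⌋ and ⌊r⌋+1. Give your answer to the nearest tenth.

3.9

Sorted: 2.5, 2.8, 2.8, 3.2, 3.4, 3.5, 3.6, 3.6, 3.8, 3.9, 4.0, 4.1, 4.3, 4.4, 4.5, 4.6.
n = 16.
r = 1 + (60/100)·(16 − 1) = 1 + 9 = 10.
r is an integer, so P60 is the value at rank 10: 3.9.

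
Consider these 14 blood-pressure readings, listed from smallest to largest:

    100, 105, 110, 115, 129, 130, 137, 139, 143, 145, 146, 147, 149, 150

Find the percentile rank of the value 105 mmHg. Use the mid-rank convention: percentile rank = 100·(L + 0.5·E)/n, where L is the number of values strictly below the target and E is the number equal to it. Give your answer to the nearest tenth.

Count below 105: L = 1; count equal: E = 1; n = 14.
Percentile rank = 100·(1 + 0.5·1)/14 = 100·1.5/14 = 10.71.

10.7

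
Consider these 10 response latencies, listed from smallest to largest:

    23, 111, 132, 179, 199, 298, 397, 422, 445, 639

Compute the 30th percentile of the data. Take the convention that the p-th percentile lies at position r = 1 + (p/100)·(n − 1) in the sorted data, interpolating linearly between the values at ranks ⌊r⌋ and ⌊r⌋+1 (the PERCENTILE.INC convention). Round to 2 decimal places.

164.90

n = 10.
r = 1 + (30/100)·(10 − 1) = 1 + 2.7 = 3.7.
Rank 3 is 132 and rank 4 is 179.
Interpolate: 132 + 0.7·(179 − 132) = 132 + 0.7·47 = 164.9.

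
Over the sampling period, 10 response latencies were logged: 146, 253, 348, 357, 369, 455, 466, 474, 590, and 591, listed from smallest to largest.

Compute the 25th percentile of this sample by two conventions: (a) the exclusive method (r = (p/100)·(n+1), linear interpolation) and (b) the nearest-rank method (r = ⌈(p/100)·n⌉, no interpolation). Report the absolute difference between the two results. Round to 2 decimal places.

n = 10.
(a) r = 2.75; between ranks 2 (253) and 3 (348): 324.25.
(b) the nearest-rank method: rank 3 → 348.
|324.25 − 348| = 23.75.

23.75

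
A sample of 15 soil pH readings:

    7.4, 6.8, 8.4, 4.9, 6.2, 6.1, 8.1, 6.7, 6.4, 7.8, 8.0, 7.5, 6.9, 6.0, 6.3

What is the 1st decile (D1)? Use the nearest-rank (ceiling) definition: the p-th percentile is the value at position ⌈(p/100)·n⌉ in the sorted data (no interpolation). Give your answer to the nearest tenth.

Sorted: 4.9, 6.0, 6.1, 6.2, 6.3, 6.4, 6.7, 6.8, 6.9, 7.4, 7.5, 7.8, 8.0, 8.1, 8.4.
n = 15.
Position = ⌈10/100 · 15⌉ = ⌈1.5⌉ = 2.
The value at rank 2 is 6.0.

6.0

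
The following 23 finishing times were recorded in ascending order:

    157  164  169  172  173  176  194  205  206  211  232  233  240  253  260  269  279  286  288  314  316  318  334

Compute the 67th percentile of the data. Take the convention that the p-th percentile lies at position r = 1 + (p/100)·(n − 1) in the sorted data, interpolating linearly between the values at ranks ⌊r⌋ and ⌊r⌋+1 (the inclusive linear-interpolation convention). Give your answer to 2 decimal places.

n = 23.
r = 1 + (67/100)·(23 − 1) = 1 + 14.74 = 15.74.
Rank 15 is 260 and rank 16 is 269.
Interpolate: 260 + 0.74·(269 − 260) = 260 + 0.74·9 = 266.66.

266.66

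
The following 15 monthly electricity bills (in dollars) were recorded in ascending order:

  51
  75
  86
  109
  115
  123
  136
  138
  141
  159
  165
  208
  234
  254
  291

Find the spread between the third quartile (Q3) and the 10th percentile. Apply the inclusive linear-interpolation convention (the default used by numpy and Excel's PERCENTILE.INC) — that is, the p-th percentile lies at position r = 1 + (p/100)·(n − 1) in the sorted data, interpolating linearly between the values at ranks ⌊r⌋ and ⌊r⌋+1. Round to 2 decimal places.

n = 15.
P10: r = 2.4; ranks 2–3 are 75, 86; interpolating gives 79.4.
P75: r = 11.5; ranks 11–12 are 165, 208; interpolating gives 186.5.
Difference: 186.5 − 79.4 = 107.1.

107.10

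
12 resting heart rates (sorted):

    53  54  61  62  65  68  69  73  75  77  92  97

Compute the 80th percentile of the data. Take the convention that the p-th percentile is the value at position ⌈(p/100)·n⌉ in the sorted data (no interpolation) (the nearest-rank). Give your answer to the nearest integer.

n = 12.
Position = ⌈80/100 · 12⌉ = ⌈9.6⌉ = 10.
The value at rank 10 is 77.

77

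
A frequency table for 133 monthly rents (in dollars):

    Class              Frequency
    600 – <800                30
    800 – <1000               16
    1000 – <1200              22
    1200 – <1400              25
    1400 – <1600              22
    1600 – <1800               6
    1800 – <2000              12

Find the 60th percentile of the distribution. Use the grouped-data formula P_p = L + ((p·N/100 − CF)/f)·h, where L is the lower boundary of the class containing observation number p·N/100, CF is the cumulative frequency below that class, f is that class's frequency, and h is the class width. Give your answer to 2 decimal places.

N = 133; target position k = 60/100 · 133 = 79.8.
Cumulative frequencies: 30, 46, 68, 93, 115, 121, 133.
Observation 79.8 falls in the class 1200 – <1400.
L = 1200, CF = 68, f = 25, h = 200.
P60 = 1200 + ((79.8 − 68)/25)·200 = 1200 + 94.4 = 1294.4.

1294.40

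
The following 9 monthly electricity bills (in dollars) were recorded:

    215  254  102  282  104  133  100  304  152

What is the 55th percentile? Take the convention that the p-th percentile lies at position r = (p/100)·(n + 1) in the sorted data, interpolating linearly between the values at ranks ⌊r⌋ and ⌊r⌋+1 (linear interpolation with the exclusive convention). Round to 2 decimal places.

183.50

Sorted: 100, 102, 104, 133, 152, 215, 254, 282, 304.
n = 9.
r = (55/100)·(9 + 1) = 5.5.
Rank 5 is 152 and rank 6 is 215.
Interpolate: 152 + 0.5·(215 − 152) = 152 + 0.5·63 = 183.5.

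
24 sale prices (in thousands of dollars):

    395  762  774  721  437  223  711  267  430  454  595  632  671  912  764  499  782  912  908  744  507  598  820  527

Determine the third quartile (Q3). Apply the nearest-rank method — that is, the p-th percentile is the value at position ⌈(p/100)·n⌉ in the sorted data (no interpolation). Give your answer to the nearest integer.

764

Sorted: 223, 267, 395, 430, 437, 454, 499, 507, 527, 595, 598, 632, 671, 711, 721, 744, 762, 764, 774, 782, 820, 908, 912, 912.
n = 24.
Position = ⌈75/100 · 24⌉ = ⌈18⌉ = 18.
The value at rank 18 is 764.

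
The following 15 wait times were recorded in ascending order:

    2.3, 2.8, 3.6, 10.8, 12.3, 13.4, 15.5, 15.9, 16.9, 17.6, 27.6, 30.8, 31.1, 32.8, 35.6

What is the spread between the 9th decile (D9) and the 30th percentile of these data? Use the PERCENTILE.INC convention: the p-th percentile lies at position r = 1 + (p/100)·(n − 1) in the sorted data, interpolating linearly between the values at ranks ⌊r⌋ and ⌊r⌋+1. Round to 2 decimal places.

19.60

n = 15.
P30: r = 5.2; ranks 5–6 are 12.3, 13.4; interpolating gives 12.52.
P90: r = 13.6; ranks 13–14 are 31.1, 32.8; interpolating gives 32.12.
Difference: 32.12 − 12.52 = 19.6.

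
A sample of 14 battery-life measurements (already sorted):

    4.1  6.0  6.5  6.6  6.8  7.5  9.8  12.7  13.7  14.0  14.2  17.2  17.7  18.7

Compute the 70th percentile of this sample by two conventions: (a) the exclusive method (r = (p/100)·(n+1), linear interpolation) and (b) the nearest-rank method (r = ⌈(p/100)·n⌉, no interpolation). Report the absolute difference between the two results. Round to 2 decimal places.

n = 14.
(a) r = 10.5; between ranks 10 (14.0) and 11 (14.2): 14.1.
(b) the nearest-rank method: rank 10 → 14.
|14.1 − 14| = 0.1.

0.10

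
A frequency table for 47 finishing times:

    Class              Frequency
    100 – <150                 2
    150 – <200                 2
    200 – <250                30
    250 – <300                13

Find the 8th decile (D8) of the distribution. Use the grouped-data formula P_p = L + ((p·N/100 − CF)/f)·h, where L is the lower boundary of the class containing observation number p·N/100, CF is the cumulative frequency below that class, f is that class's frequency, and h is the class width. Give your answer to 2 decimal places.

263.85

N = 47; target position k = 80/100 · 47 = 37.6.
Cumulative frequencies: 2, 4, 34, 47.
Observation 37.6 falls in the class 250 – <300.
L = 250, CF = 34, f = 13, h = 50.
P80 = 250 + ((37.6 − 34)/13)·50 = 250 + 13.8462 = 263.846.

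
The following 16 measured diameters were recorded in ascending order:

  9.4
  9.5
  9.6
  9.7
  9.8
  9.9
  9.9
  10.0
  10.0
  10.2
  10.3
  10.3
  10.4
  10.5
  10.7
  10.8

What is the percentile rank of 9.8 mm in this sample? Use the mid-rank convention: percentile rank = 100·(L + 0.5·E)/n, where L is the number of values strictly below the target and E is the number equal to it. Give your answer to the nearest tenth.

28.1

Count below 9.8: L = 4; count equal: E = 1; n = 16.
Percentile rank = 100·(4 + 0.5·1)/16 = 100·4.5/16 = 28.12.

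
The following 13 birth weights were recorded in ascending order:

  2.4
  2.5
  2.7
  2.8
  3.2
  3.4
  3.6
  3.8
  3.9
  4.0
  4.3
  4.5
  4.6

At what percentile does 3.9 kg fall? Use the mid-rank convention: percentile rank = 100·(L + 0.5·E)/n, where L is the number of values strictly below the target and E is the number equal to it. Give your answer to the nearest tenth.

Count below 3.9: L = 8; count equal: E = 1; n = 13.
Percentile rank = 100·(8 + 0.5·1)/13 = 100·8.5/13 = 65.38.

65.4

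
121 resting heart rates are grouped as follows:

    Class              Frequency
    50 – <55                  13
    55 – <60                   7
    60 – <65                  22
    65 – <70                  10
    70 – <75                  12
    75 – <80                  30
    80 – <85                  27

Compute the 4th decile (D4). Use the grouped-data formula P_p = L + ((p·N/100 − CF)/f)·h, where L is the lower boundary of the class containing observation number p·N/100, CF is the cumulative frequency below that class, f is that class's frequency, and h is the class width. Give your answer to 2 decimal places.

N = 121; target position k = 40/100 · 121 = 48.4.
Cumulative frequencies: 13, 20, 42, 52, 64, 94, 121.
Observation 48.4 falls in the class 65 – <70.
L = 65, CF = 42, f = 10, h = 5.
P40 = 65 + ((48.4 − 42)/10)·5 = 65 + 3.2 = 68.2.

68.20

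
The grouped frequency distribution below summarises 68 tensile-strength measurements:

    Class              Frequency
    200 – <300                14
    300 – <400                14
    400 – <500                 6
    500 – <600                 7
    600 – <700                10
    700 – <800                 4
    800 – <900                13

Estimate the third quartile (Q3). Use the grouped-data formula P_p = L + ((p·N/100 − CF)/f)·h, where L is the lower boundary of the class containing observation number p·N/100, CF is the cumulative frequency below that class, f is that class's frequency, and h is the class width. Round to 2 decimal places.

N = 68; target position k = 75/100 · 68 = 51.
Cumulative frequencies: 14, 28, 34, 41, 51, 55, 68.
Observation 51 falls in the class 600 – <700.
L = 600, CF = 41, f = 10, h = 100.
P75 = 600 + ((51 − 41)/10)·100 = 600 + 100 = 700.

700.00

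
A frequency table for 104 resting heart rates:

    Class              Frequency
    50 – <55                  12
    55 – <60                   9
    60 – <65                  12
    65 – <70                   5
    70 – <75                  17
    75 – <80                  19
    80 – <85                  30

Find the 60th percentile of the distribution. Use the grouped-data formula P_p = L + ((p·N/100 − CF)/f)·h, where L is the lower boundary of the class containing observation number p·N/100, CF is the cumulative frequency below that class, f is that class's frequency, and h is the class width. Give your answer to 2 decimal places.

76.95

N = 104; target position k = 60/100 · 104 = 62.4.
Cumulative frequencies: 12, 21, 33, 38, 55, 74, 104.
Observation 62.4 falls in the class 75 – <80.
L = 75, CF = 55, f = 19, h = 5.
P60 = 75 + ((62.4 − 55)/19)·5 = 75 + 1.94737 = 76.9474.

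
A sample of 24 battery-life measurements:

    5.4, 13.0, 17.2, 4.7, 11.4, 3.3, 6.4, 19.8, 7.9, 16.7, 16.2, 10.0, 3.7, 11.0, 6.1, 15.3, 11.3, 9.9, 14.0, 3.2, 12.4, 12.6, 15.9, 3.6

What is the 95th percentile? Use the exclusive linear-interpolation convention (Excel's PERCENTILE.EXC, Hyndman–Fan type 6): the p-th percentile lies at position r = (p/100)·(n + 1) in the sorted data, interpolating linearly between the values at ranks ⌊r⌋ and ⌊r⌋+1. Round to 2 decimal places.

Sorted: 3.2, 3.3, 3.6, 3.7, 4.7, 5.4, 6.1, 6.4, 7.9, 9.9, 10.0, 11.0, 11.3, 11.4, 12.4, 12.6, 13.0, 14.0, 15.3, 15.9, 16.2, 16.7, 17.2, 19.8.
n = 24.
r = (95/100)·(24 + 1) = 23.75.
Rank 23 is 17.2 and rank 24 is 19.8.
Interpolate: 17.2 + 0.75·(19.8 − 17.2) = 17.2 + 0.75·2.6 = 19.15.

19.15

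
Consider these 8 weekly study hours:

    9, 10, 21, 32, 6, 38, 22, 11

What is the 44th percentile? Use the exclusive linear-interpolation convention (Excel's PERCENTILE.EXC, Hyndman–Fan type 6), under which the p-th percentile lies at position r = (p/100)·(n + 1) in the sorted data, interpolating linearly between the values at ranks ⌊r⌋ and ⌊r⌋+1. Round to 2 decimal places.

10.96

Sorted: 6, 9, 10, 11, 21, 22, 32, 38.
n = 8.
r = (44/100)·(8 + 1) = 3.96.
Rank 3 is 10 and rank 4 is 11.
Interpolate: 10 + 0.96·(11 − 10) = 10 + 0.96·1 = 10.96.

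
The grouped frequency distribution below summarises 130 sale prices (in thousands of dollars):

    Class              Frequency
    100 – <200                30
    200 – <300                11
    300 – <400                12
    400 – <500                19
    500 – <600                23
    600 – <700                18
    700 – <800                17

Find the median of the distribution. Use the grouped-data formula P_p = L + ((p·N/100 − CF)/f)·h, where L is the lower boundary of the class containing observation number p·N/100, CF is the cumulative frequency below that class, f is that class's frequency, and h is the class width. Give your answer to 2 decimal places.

463.16

N = 130; target position k = 50/100 · 130 = 65.
Cumulative frequencies: 30, 41, 53, 72, 95, 113, 130.
Observation 65 falls in the class 400 – <500.
L = 400, CF = 53, f = 19, h = 100.
P50 = 400 + ((65 − 53)/19)·100 = 400 + 63.1579 = 463.158.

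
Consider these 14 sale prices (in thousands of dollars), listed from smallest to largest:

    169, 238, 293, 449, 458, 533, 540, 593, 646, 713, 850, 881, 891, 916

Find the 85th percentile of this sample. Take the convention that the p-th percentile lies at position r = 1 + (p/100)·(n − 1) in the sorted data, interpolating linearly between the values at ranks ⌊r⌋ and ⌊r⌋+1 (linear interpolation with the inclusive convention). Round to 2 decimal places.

n = 14.
r = 1 + (85/100)·(14 − 1) = 1 + 11.05 = 12.05.
Rank 12 is 881 and rank 13 is 891.
Interpolate: 881 + 0.05·(891 − 881) = 881 + 0.05·10 = 881.5.

881.50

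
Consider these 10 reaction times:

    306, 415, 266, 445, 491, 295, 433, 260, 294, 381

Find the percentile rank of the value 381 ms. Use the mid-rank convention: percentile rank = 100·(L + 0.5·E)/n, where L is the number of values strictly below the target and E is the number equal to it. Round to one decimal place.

55.0

Sorted: 260, 266, 294, 295, 306, 381, 415, 433, 445, 491.
Count below 381: L = 5; count equal: E = 1; n = 10.
Percentile rank = 100·(5 + 0.5·1)/10 = 100·5.5/10 = 55.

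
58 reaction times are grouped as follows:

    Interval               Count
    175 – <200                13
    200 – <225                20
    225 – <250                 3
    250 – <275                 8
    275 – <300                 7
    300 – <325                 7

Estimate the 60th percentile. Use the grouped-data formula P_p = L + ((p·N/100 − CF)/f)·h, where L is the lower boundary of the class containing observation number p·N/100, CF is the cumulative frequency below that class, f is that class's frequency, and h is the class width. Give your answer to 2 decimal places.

240.00

N = 58; target position k = 60/100 · 58 = 34.8.
Cumulative frequencies: 13, 33, 36, 44, 51, 58.
Observation 34.8 falls in the class 225 – <250.
L = 225, CF = 33, f = 3, h = 25.
P60 = 225 + ((34.8 − 33)/3)·25 = 225 + 15 = 240.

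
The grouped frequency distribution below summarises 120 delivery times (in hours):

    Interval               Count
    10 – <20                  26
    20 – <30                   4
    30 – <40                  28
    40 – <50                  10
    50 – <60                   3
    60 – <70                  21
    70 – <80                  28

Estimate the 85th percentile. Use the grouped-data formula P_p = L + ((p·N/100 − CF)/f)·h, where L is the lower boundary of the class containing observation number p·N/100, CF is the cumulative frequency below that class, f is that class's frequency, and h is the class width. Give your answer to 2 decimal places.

73.57

N = 120; target position k = 85/100 · 120 = 102.
Cumulative frequencies: 26, 30, 58, 68, 71, 92, 120.
Observation 102 falls in the class 70 – <80.
L = 70, CF = 92, f = 28, h = 10.
P85 = 70 + ((102 − 92)/28)·10 = 70 + 3.57143 = 73.5714.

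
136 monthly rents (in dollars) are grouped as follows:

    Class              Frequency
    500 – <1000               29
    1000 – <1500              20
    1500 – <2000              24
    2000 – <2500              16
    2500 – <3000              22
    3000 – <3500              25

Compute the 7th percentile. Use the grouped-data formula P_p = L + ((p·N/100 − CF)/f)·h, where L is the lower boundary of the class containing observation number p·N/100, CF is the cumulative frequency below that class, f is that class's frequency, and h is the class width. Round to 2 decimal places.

N = 136; target position k = 7/100 · 136 = 9.52.
Cumulative frequencies: 29, 49, 73, 89, 111, 136.
Observation 9.52 falls in the class 500 – <1000.
L = 500, CF = 0, f = 29, h = 500.
P7 = 500 + ((9.52 − 0)/29)·500 = 500 + 164.138 = 664.138.

664.14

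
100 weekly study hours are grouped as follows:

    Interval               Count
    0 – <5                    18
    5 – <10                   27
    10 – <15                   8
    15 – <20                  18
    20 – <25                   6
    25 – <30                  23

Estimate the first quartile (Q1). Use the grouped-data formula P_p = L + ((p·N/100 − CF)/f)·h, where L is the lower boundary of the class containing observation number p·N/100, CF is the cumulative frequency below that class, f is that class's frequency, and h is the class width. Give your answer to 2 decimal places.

N = 100; target position k = 25/100 · 100 = 25.
Cumulative frequencies: 18, 45, 53, 71, 77, 100.
Observation 25 falls in the class 5 – <10.
L = 5, CF = 18, f = 27, h = 5.
P25 = 5 + ((25 − 18)/27)·5 = 5 + 1.2963 = 6.2963.

6.30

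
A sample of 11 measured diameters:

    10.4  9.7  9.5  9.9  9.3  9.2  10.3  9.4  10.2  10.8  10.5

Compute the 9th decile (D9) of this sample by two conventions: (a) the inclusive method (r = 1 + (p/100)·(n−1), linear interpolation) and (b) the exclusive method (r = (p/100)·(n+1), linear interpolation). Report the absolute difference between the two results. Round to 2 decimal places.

Sorted: 9.2, 9.3, 9.4, 9.5, 9.7, 9.9, 10.2, 10.3, 10.4, 10.5, 10.8.
n = 11.
(a) r = 10 → value at rank 10 = 10.5.
(b) r = 10.8; between ranks 10 (10.5) and 11 (10.8): 10.74.
|10.5 − 10.74| = 0.24.

0.24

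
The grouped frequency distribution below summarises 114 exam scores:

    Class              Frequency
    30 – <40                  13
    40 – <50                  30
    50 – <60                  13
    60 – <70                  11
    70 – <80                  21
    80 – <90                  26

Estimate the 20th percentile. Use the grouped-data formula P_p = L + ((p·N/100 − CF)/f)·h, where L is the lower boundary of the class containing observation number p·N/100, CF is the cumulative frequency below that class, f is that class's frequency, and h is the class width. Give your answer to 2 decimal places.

43.27

N = 114; target position k = 20/100 · 114 = 22.8.
Cumulative frequencies: 13, 43, 56, 67, 88, 114.
Observation 22.8 falls in the class 40 – <50.
L = 40, CF = 13, f = 30, h = 10.
P20 = 40 + ((22.8 − 13)/30)·10 = 40 + 3.26667 = 43.2667.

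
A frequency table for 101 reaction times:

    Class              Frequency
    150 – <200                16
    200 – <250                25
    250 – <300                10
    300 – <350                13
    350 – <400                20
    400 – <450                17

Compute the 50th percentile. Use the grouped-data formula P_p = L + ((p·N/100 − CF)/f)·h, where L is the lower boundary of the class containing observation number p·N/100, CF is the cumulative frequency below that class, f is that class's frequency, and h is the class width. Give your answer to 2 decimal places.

297.50

N = 101; target position k = 50/100 · 101 = 50.5.
Cumulative frequencies: 16, 41, 51, 64, 84, 101.
Observation 50.5 falls in the class 250 – <300.
L = 250, CF = 41, f = 10, h = 50.
P50 = 250 + ((50.5 − 41)/10)·50 = 250 + 47.5 = 297.5.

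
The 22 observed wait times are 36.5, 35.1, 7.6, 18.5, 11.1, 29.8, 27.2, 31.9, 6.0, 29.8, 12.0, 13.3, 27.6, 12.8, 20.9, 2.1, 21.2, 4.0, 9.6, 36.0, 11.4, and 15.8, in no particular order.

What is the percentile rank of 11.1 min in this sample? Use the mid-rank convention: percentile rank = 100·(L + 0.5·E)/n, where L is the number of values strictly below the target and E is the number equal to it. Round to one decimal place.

Sorted: 2.1, 4.0, 6.0, 7.6, 9.6, 11.1, 11.4, 12.0, 12.8, 13.3, 15.8, 18.5, 20.9, 21.2, 27.2, 27.6, 29.8, 29.8, 31.9, 35.1, 36.0, 36.5.
Count below 11.1: L = 5; count equal: E = 1; n = 22.
Percentile rank = 100·(5 + 0.5·1)/22 = 100·5.5/22 = 25.

25.0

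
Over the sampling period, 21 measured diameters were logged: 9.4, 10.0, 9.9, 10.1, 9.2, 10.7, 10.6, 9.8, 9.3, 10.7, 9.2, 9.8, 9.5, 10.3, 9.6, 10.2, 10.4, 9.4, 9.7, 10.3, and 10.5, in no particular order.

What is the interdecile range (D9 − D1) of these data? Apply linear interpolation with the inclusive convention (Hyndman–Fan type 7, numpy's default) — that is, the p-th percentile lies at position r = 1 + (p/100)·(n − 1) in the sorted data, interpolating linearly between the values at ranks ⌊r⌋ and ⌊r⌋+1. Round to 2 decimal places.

Sorted: 9.2, 9.2, 9.3, 9.4, 9.4, 9.5, 9.6, 9.7, 9.8, 9.8, 9.9, 10.0, 10.1, 10.2, 10.3, 10.3, 10.4, 10.5, 10.6, 10.7, 10.7.
n = 21.
P10: r = 3 (integer) → 9.3.
P90: r = 19 (integer) → 10.6.
Difference: 10.6 − 9.3 = 1.3.

1.30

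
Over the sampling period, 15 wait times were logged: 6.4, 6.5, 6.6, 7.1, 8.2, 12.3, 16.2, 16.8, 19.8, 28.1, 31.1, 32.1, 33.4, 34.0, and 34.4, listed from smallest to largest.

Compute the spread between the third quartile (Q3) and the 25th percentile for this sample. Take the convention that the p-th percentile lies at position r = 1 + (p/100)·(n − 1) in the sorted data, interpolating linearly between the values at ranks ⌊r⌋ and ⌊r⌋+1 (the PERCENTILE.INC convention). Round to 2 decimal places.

n = 15.
P25: r = 4.5; ranks 4–5 are 7.1, 8.2; interpolating gives 7.65.
P75: r = 11.5; ranks 11–12 are 31.1, 32.1; interpolating gives 31.6.
Difference: 31.6 − 7.65 = 23.95.

23.95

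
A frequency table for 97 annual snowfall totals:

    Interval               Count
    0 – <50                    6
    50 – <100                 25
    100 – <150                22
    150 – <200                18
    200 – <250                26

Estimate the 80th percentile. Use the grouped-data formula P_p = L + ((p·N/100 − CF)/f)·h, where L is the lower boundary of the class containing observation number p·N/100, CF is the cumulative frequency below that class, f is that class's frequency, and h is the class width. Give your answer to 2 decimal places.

N = 97; target position k = 80/100 · 97 = 77.6.
Cumulative frequencies: 6, 31, 53, 71, 97.
Observation 77.6 falls in the class 200 – <250.
L = 200, CF = 71, f = 26, h = 50.
P80 = 200 + ((77.6 − 71)/26)·50 = 200 + 12.6923 = 212.692.

212.69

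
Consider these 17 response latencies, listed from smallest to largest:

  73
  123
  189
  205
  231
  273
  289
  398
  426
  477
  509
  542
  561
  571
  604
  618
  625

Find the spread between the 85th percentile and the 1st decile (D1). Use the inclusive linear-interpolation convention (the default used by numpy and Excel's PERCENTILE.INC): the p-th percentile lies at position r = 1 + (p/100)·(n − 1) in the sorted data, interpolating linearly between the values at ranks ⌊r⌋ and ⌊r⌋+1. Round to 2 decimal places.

428.20

n = 17.
P10: r = 2.6; ranks 2–3 are 123, 189; interpolating gives 162.6.
P85: r = 14.6; ranks 14–15 are 571, 604; interpolating gives 590.8.
Difference: 590.8 − 162.6 = 428.2.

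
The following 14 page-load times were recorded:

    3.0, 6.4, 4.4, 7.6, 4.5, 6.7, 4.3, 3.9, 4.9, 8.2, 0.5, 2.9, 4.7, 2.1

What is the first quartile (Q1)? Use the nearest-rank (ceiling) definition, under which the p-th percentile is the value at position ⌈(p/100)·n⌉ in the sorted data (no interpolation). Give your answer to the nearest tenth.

3.0

Sorted: 0.5, 2.1, 2.9, 3.0, 3.9, 4.3, 4.4, 4.5, 4.7, 4.9, 6.4, 6.7, 7.6, 8.2.
n = 14.
Position = ⌈25/100 · 14⌉ = ⌈3.5⌉ = 4.
The value at rank 4 is 3.0.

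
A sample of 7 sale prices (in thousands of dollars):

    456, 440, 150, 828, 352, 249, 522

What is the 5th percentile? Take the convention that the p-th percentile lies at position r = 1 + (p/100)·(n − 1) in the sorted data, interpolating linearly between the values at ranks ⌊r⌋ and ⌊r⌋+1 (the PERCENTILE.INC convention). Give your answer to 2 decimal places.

179.70

Sorted: 150, 249, 352, 440, 456, 522, 828.
n = 7.
r = 1 + (5/100)·(7 − 1) = 1 + 0.3 = 1.3.
Rank 1 is 150 and rank 2 is 249.
Interpolate: 150 + 0.3·(249 − 150) = 150 + 0.3·99 = 179.7.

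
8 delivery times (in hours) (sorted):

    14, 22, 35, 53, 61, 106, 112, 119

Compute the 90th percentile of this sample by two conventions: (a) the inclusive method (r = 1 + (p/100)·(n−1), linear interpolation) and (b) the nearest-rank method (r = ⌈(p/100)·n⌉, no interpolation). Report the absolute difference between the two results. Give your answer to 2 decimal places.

4.90

n = 8.
(a) r = 7.3; between ranks 7 (112) and 8 (119): 114.1.
(b) the nearest-rank method: rank 8 → 119.
|114.1 − 119| = 4.9.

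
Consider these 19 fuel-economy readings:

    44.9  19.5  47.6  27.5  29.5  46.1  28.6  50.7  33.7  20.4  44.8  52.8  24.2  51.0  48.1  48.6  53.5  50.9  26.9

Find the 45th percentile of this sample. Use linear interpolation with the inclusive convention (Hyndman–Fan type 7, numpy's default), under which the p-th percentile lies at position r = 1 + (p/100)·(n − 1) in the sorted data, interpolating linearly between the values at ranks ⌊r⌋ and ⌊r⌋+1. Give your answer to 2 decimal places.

44.81

Sorted: 19.5, 20.4, 24.2, 26.9, 27.5, 28.6, 29.5, 33.7, 44.8, 44.9, 46.1, 47.6, 48.1, 48.6, 50.7, 50.9, 51.0, 52.8, 53.5.
n = 19.
r = 1 + (45/100)·(19 − 1) = 1 + 8.1 = 9.1.
Rank 9 is 44.8 and rank 10 is 44.9.
Interpolate: 44.8 + 0.1·(44.9 − 44.8) = 44.8 + 0.1·0.1 = 44.81.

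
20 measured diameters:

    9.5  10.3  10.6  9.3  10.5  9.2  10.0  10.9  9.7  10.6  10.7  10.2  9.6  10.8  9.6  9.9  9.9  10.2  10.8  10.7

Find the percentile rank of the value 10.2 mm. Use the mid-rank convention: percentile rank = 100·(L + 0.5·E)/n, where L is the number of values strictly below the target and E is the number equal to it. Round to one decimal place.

50.0

Sorted: 9.2, 9.3, 9.5, 9.6, 9.6, 9.7, 9.9, 9.9, 10.0, 10.2, 10.2, 10.3, 10.5, 10.6, 10.6, 10.7, 10.7, 10.8, 10.8, 10.9.
Count below 10.2: L = 9; count equal: E = 2; n = 20.
Percentile rank = 100·(9 + 0.5·2)/20 = 100·10/20 = 50.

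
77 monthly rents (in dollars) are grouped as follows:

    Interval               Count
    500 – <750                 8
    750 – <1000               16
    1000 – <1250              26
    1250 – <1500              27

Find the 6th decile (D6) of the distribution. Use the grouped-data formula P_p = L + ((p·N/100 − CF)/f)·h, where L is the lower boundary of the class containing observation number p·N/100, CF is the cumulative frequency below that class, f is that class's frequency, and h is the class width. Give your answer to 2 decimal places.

1213.46

N = 77; target position k = 60/100 · 77 = 46.2.
Cumulative frequencies: 8, 24, 50, 77.
Observation 46.2 falls in the class 1000 – <1250.
L = 1000, CF = 24, f = 26, h = 250.
P60 = 1000 + ((46.2 − 24)/26)·250 = 1000 + 213.462 = 1213.46.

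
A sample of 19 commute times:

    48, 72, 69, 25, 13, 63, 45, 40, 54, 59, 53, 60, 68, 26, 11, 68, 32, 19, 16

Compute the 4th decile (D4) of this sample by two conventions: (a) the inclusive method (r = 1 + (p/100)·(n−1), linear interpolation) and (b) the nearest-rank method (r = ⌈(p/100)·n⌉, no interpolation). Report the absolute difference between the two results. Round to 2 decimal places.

Sorted: 11, 13, 16, 19, 25, 26, 32, 40, 45, 48, 53, 54, 59, 60, 63, 68, 68, 69, 72.
n = 19.
(a) r = 8.2; between ranks 8 (40) and 9 (45): 41.
(b) the nearest-rank method: rank 8 → 40.
|41 − 40| = 1.

1.00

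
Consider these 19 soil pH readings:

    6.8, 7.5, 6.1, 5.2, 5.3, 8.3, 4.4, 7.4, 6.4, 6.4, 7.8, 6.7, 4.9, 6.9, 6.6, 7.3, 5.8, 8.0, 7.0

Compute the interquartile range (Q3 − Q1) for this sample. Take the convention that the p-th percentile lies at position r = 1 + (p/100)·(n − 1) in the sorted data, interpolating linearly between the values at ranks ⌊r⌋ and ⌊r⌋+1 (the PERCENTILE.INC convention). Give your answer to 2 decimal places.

1.40

Sorted: 4.4, 4.9, 5.2, 5.3, 5.8, 6.1, 6.4, 6.4, 6.6, 6.7, 6.8, 6.9, 7.0, 7.3, 7.4, 7.5, 7.8, 8.0, 8.3.
n = 19.
P25: r = 5.5; ranks 5–6 are 5.8, 6.1; interpolating gives 5.95.
P75: r = 14.5; ranks 14–15 are 7.3, 7.4; interpolating gives 7.35.
Difference: 7.35 − 5.95 = 1.4.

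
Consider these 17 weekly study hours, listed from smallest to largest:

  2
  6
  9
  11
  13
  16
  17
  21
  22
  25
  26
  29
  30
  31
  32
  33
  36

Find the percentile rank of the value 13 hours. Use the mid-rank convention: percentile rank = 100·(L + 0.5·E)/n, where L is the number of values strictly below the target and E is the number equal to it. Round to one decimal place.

26.5

Count below 13: L = 4; count equal: E = 1; n = 17.
Percentile rank = 100·(4 + 0.5·1)/17 = 100·4.5/17 = 26.47.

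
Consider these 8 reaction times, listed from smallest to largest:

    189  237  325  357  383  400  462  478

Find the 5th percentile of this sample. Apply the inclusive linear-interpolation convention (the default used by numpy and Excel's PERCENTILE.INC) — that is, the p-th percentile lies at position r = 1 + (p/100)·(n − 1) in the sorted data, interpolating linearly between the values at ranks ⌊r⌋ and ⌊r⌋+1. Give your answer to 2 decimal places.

n = 8.
r = 1 + (5/100)·(8 − 1) = 1 + 0.35 = 1.35.
Rank 1 is 189 and rank 2 is 237.
Interpolate: 189 + 0.35·(237 − 189) = 189 + 0.35·48 = 205.8.

205.80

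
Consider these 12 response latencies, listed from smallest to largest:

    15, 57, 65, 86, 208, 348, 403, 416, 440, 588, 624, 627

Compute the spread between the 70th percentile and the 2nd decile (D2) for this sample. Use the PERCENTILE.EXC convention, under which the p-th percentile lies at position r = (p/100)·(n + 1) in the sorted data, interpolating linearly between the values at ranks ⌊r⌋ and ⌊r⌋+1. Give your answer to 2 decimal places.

n = 12.
P20: r = 2.6; ranks 2–3 are 57, 65; interpolating gives 61.8.
P70: r = 9.1; ranks 9–10 are 440, 588; interpolating gives 454.8.
Difference: 454.8 − 61.8 = 393.

393.00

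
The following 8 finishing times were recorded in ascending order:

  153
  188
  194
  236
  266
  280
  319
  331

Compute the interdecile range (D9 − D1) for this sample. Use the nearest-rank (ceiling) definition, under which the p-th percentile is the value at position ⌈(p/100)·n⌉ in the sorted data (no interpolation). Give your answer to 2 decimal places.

n = 8.
P10: rank ⌈10/100·8⌉ = 1 → 153.
P90: rank ⌈90/100·8⌉ = 8 → 331.
Difference: 331 − 153 = 178.

178.00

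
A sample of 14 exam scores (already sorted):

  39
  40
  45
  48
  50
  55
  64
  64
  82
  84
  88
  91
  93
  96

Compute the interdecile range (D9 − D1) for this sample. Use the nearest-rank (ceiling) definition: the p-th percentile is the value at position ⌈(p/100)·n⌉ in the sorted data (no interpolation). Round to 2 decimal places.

n = 14.
P10: rank ⌈10/100·14⌉ = 2 → 40.
P90: rank ⌈90/100·14⌉ = 13 → 93.
Difference: 93 − 40 = 53.

53.00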